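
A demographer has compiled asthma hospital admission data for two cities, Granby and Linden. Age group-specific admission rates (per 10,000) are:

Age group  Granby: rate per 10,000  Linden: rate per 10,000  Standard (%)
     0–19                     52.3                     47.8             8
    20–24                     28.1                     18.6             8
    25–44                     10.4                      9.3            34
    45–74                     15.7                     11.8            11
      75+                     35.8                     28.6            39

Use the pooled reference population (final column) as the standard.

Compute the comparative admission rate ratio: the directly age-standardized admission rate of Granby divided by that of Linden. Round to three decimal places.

1.226

Standard weights: 0.08, 0.08, 0.34, 0.11, 0.39.
Granby: 0.0800×52.3 + 0.0800×28.1 + 0.3400×10.4 + 0.1100×15.7 + 0.3900×35.8 = 25.6570 per 10,000.
Linden: 0.0800×47.8 + 0.0800×18.6 + 0.3400×9.3 + 0.1100×11.8 + 0.3900×28.6 = 20.9260 per 10,000.
Ratio = 25.6570 ÷ 20.9260 = 1.22608.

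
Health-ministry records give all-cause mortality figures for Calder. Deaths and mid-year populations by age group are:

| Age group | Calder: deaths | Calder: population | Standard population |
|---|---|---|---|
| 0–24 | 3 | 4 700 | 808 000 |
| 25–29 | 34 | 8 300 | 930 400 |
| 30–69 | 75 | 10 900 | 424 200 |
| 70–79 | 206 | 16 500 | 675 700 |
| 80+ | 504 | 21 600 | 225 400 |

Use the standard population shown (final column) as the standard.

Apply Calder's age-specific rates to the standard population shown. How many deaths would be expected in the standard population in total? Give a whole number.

20941

Age-specific rates per 1 000 for Calder: 0.638, 4.096, 6.881, 12.485, 23.333.
Expected deaths = Σ (standard pop × age-specific rate ÷ 1 000)
= 808 000×0.638/1 000 + 930 400×4.096/1 000 + 424 200×6.881/1 000 + 675 700×12.485/1 000 + 225 400×23.333/1 000
= 515.74 + 3811.28 + 2918.81 + 8436.01 + 5259.33 = 20941.17.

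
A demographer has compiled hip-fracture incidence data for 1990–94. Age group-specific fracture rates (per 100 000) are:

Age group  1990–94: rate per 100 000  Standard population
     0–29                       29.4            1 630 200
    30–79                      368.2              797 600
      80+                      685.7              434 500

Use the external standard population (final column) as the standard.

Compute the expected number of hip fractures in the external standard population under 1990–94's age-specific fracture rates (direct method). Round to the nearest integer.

Expected hip fractures = Σ (standard pop × age-specific rate ÷ 100 000)
= 1 630 200×29.4/100 000 + 797 600×368.2/100 000 + 434 500×685.7/100 000
= 479.28 + 2936.76 + 2979.37 = 6395.41.

6395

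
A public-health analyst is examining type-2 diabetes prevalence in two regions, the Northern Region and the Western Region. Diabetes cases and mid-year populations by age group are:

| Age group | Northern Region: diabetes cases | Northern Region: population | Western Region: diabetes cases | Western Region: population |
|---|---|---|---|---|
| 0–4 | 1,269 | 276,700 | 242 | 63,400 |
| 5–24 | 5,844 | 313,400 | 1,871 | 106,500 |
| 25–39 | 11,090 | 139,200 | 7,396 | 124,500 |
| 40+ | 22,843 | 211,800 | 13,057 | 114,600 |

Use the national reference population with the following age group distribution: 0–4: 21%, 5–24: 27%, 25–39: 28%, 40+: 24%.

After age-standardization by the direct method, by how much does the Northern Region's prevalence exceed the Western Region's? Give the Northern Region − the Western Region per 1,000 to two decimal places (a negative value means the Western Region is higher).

4.67

Age-specific rates per 1,000 for the Northern Region: 4.586, 18.647, 79.670, 107.852.
For the Western Region: 3.817, 17.568, 59.406, 113.935.
Standard weights: 0.21, 0.27, 0.28, 0.24.
The Northern Region: 0.2100×4.586 + 0.2700×18.647 + 0.2800×79.670 + 0.2400×107.852 = 54.1897 per 1,000.
The Western Region: 0.2100×3.817 + 0.2700×17.568 + 0.2800×59.406 + 0.2400×113.935 = 49.5230 per 1,000.
Difference = 54.1897 − 49.5230 = 4.6667.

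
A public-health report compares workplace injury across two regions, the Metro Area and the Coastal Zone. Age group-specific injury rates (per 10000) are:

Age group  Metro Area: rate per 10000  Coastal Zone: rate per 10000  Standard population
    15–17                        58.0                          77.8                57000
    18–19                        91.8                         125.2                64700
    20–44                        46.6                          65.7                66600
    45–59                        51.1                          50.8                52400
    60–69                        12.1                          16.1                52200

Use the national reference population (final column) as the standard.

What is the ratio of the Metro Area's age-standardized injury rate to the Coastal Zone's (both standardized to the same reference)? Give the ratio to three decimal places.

0.767

Standard total = 292900; weights = 0.1946, 0.2209, 0.2274, 0.1789, 0.1782.
The Metro Area: 0.1946×58.0 + 0.2209×91.8 + 0.2274×46.6 + 0.1789×51.1 + 0.1782×12.1 = 53.4595 per 10000.
The Coastal Zone: 0.1946×77.8 + 0.2209×125.2 + 0.2274×65.7 + 0.1789×50.8 + 0.1782×16.1 = 69.6927 per 10000.
Ratio = 53.4595 ÷ 69.6927 = 0.76707.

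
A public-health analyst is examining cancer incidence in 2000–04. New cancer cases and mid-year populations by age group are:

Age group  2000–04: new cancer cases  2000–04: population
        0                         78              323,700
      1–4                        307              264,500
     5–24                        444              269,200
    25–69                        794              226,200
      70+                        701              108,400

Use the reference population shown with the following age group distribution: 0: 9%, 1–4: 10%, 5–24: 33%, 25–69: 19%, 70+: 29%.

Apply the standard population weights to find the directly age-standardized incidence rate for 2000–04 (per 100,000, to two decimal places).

322.43

Age-specific rates per 100,000 for 2000–04: 24.10, 116.07, 164.93, 351.02, 646.68.
Standard weights: 0.09, 0.10, 0.33, 0.19, 0.29.
Standardized rate: 0.0900×24.10 + 0.1000×116.07 + 0.3300×164.93 + 0.1900×351.02 + 0.2900×646.68 = 322.4335 per 100,000.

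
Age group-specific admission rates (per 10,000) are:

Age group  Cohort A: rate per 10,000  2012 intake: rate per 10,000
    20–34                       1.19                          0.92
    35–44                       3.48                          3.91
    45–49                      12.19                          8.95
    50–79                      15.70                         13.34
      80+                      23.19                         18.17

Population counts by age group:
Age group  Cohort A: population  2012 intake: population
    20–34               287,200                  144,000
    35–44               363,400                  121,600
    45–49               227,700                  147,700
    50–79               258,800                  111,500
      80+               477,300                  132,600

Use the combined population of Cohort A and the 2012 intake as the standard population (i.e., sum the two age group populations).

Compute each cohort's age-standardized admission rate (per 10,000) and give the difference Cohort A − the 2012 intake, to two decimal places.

Combined standard total = 2,271,800; weights = 0.1898, 0.2135, 0.1652, 0.1630, 0.2685.
Cohort A: 0.1898×1.19 + 0.2135×3.48 + 0.1652×12.19 + 0.1630×15.70 + 0.2685×23.19 = 11.7679 per 10,000.
The 2012 intake: 0.1898×0.92 + 0.2135×3.91 + 0.1652×8.95 + 0.1630×13.34 + 0.2685×18.17 = 9.5407 per 10,000.
Difference = 11.7679 − 9.5407 = 2.2272.

2.23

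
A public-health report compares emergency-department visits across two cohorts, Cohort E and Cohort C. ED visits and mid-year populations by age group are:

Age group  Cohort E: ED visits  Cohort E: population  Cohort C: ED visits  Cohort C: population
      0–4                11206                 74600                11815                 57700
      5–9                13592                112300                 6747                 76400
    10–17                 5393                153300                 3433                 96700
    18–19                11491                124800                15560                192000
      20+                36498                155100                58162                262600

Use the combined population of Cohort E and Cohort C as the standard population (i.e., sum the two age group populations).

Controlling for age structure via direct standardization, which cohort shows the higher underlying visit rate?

Cohort E

Age-specific rates per 1000 for Cohort E: 150.214, 121.033, 35.179, 92.075, 235.319.
For Cohort C: 204.766, 88.312, 35.502, 81.042, 221.485.
Combined standard total = 1305500; weights = 0.1013, 0.1445, 0.1915, 0.2427, 0.3200.
Cohort E: 0.1013×150.214 + 0.1445×121.033 + 0.1915×35.179 + 0.2427×92.075 + 0.3200×235.319 = 137.0888 per 1000.
Cohort C: 0.1013×204.766 + 0.1445×88.312 + 0.1915×35.502 + 0.2427×81.042 + 0.3200×221.485 = 130.8454 per 1000.
The crude rates (126.08 vs 139.65) would put Cohort C higher, but that reflects its age composition; once standardized to a common age structure, Cohort E has the higher underlying rate.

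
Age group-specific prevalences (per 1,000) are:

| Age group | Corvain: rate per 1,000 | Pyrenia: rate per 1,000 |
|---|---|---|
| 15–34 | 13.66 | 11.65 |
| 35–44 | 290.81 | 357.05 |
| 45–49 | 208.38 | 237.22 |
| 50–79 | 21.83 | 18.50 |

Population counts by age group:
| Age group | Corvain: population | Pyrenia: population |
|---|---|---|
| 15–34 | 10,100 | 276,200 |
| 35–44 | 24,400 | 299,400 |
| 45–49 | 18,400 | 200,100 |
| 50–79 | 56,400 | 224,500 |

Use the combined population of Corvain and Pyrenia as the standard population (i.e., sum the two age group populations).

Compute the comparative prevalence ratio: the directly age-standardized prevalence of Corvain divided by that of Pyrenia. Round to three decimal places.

0.851

Combined standard total = 1,109,500; weights = 0.2580, 0.2918, 0.1969, 0.2532.
Corvain: 0.2580×13.66 + 0.2918×290.81 + 0.1969×208.38 + 0.2532×21.83 = 134.9601 per 1,000.
Pyrenia: 0.2580×11.65 + 0.2918×357.05 + 0.1969×237.22 + 0.2532×18.50 = 158.6096 per 1,000.
Ratio = 134.9601 ÷ 158.6096 = 0.85089.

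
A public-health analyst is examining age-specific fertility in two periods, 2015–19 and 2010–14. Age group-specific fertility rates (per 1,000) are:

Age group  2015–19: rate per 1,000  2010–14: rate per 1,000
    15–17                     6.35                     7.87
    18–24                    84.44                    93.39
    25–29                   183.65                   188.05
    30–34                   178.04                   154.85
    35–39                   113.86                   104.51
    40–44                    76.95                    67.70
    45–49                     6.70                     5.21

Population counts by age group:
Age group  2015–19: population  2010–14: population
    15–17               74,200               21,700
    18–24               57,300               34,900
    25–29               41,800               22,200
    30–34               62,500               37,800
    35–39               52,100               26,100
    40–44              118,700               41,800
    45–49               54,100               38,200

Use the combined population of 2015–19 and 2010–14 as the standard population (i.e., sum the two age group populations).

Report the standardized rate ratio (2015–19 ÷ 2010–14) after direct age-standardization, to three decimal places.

Combined standard total = 683,400; weights = 0.1403, 0.1349, 0.0936, 0.1468, 0.1144, 0.2349, 0.1351.
2015–19: 0.1403×6.35 + 0.1349×84.44 + 0.0936×183.65 + 0.1468×178.04 + 0.1144×113.86 + 0.2349×76.95 + 0.1351×6.70 = 87.6179 per 1,000.
2010–14: 0.1403×7.87 + 0.1349×93.39 + 0.0936×188.05 + 0.1468×154.85 + 0.1144×104.51 + 0.2349×67.70 + 0.1351×5.21 = 82.6037 per 1,000.
Ratio = 87.6179 ÷ 82.6037 = 1.06070.

1.061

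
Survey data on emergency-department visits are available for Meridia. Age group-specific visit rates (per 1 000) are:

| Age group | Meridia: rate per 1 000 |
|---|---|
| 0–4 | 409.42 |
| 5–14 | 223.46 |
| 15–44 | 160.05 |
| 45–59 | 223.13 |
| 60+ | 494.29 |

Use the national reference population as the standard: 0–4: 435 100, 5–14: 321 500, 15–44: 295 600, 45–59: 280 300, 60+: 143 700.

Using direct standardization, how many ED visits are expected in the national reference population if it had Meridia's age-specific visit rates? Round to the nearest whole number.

Expected ED visits = Σ (standard pop × age-specific rate ÷ 1 000)
= 435 100×409.42/1 000 + 321 500×223.46/1 000 + 295 600×160.05/1 000 + 280 300×223.13/1 000 + 143 700×494.29/1 000
= 178138.64 + 71842.39 + 47310.78 + 62543.34 + 71029.47 = 430864.62.

430865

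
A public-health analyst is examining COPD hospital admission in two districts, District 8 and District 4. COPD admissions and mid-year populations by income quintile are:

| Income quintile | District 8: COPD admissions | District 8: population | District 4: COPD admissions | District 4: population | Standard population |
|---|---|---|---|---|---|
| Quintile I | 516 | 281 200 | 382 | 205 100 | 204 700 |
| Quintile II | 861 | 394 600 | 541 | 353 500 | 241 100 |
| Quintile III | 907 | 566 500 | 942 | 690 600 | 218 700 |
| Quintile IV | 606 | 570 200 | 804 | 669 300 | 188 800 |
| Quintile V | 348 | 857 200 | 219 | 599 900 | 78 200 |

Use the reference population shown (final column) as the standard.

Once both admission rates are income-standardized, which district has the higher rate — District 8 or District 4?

District 8

Income-specific rates per 10 000 for District 8: 18.35, 21.82, 16.01, 10.63, 4.06.
For District 4: 18.63, 15.30, 13.64, 12.01, 3.65.
Standard total = 931 500; weights = 0.2198, 0.2588, 0.2348, 0.2027, 0.0840.
District 8: 0.2198×18.35 + 0.2588×21.82 + 0.2348×16.01 + 0.2027×10.63 + 0.0840×4.06 = 15.9339 per 10 000.
District 4: 0.2198×18.63 + 0.2588×15.30 + 0.2348×13.64 + 0.2027×12.01 + 0.0840×3.65 = 13.9978 per 10 000.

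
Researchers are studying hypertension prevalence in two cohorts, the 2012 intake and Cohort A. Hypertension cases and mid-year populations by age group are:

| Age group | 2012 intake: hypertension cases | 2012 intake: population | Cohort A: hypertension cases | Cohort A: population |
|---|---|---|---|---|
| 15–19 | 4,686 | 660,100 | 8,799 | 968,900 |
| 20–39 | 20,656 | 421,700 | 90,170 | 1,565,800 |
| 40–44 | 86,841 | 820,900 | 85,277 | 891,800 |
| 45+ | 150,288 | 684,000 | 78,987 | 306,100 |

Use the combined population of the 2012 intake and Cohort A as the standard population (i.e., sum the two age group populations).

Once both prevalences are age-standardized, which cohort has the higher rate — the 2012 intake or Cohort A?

Age-specific rates per 1,000 for the 2012 intake: 7.099, 48.983, 105.788, 219.719.
For Cohort A: 9.081, 57.587, 95.623, 258.043.
Combined standard total = 6,319,300; weights = 0.2578, 0.3145, 0.2710, 0.1567.
The 2012 intake: 0.2578×7.099 + 0.3145×48.983 + 0.2710×105.788 + 0.1567×219.719 = 80.3323 per 1,000.
Cohort A: 0.2578×9.081 + 0.3145×57.587 + 0.2710×95.623 + 0.1567×258.043 = 86.7993 per 1,000.
The crude rates (101.47 vs 70.52) would put the 2012 intake higher, but that reflects its age composition; once standardized to a common age structure, Cohort A has the higher underlying rate.

Cohort A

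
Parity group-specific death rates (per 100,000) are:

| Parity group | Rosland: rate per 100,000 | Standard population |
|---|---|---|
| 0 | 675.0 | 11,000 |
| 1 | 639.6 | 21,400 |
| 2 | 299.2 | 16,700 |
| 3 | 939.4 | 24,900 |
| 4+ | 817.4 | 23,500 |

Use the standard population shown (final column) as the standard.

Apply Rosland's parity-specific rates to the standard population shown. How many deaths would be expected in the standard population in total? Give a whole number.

687

Expected deaths = Σ (standard pop × parity-specific rate ÷ 100,000)
= 11,000×675.0/100,000 + 21,400×639.6/100,000 + 16,700×299.2/100,000 + 24,900×939.4/100,000 + 23,500×817.4/100,000
= 74.25 + 136.87 + 49.97 + 233.91 + 192.09 = 687.09.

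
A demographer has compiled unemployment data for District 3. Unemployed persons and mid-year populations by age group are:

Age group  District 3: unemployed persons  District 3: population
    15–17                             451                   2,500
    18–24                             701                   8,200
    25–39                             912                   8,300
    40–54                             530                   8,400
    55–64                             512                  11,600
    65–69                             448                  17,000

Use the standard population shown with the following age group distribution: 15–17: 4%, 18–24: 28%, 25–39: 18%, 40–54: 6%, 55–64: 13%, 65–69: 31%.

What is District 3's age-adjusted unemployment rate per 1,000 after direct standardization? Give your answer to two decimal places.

68.62

Age-specific rates per 1,000 for District 3: 180.400, 85.488, 109.880, 63.095, 44.138, 26.353.
Standard weights: 0.04, 0.28, 0.18, 0.06, 0.13, 0.31.
Standardized rate: 0.0400×180.400 + 0.2800×85.488 + 0.1800×109.880 + 0.0600×63.095 + 0.1300×44.138 + 0.3100×26.353 = 68.6240 per 1,000.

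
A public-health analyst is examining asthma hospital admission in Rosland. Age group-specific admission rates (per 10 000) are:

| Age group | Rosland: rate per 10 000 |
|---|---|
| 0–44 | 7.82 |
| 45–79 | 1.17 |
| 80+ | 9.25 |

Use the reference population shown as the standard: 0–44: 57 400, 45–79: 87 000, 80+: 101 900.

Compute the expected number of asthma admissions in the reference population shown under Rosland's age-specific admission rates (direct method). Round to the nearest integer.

Expected asthma admissions = Σ (standard pop × age-specific rate ÷ 10 000)
= 57 400×7.82/10 000 + 87 000×1.17/10 000 + 101 900×9.25/10 000
= 44.89 + 10.18 + 94.26 = 149.32.

149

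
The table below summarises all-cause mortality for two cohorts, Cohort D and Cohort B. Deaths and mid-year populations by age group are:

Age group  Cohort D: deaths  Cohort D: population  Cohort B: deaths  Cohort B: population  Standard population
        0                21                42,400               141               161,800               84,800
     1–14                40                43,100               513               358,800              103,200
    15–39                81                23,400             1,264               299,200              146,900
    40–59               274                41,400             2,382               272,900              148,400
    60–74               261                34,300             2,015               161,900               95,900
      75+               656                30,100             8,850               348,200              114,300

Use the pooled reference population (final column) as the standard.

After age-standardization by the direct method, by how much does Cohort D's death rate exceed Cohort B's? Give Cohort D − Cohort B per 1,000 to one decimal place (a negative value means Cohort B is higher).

-2.0

Age-specific rates per 1,000 for Cohort D: 0.495, 0.928, 3.462, 6.618, 7.609, 21.794.
For Cohort B: 0.871, 1.430, 4.225, 8.728, 12.446, 25.416.
Standard total = 693,500; weights = 0.1223, 0.1488, 0.2118, 0.2140, 0.1383, 0.1648.
Cohort D: 0.1223×0.495 + 0.1488×0.928 + 0.2118×3.462 + 0.2140×6.618 + 0.1383×7.609 + 0.1648×21.794 = 6.9924 per 1,000.
Cohort B: 0.1223×0.871 + 0.1488×1.430 + 0.2118×4.225 + 0.2140×8.728 + 0.1383×12.446 + 0.1648×25.416 = 8.9921 per 1,000.
Difference = 6.9924 − 8.9921 = -1.9997.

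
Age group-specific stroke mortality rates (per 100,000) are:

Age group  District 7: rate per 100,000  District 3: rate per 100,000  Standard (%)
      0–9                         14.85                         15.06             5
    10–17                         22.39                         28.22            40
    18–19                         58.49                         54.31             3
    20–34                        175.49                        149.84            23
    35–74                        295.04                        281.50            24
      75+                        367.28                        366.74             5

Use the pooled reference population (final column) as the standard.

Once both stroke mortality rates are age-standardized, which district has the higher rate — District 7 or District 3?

District 7

Standard weights: 0.05, 0.40, 0.03, 0.23, 0.24, 0.05.
District 7: 0.0500×14.85 + 0.4000×22.39 + 0.0300×58.49 + 0.2300×175.49 + 0.2400×295.04 + 0.0500×367.28 = 140.9895 per 100,000.
District 3: 0.0500×15.06 + 0.4000×28.22 + 0.0300×54.31 + 0.2300×149.84 + 0.2400×281.50 + 0.0500×366.74 = 134.0305 per 100,000.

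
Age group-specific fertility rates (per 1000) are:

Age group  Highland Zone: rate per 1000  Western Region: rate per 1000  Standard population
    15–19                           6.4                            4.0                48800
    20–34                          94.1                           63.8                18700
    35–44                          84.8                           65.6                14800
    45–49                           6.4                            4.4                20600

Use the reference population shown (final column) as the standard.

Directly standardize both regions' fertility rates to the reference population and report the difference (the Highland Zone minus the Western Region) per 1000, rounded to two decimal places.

9.81

Standard total = 102900; weights = 0.4742, 0.1817, 0.1438, 0.2002.
The Highland Zone: 0.4742×6.4 + 0.1817×94.1 + 0.1438×84.8 + 0.2002×6.4 = 33.6139 per 1000.
The Western Region: 0.4742×4.0 + 0.1817×63.8 + 0.1438×65.6 + 0.2002×4.4 = 23.8074 per 1000.
Difference = 33.6139 − 23.8074 = 9.8065.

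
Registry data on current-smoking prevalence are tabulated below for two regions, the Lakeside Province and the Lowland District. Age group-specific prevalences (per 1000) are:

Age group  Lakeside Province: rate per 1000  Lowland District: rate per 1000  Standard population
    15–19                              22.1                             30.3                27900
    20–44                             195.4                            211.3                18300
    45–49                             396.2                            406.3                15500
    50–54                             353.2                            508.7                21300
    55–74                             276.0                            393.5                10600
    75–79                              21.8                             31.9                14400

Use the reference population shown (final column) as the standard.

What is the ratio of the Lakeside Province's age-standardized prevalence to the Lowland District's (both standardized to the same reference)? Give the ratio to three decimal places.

0.797

Standard total = 108000; weights = 0.2583, 0.1694, 0.1435, 0.1972, 0.0981, 0.1333.
The Lakeside Province: 0.2583×22.1 + 0.1694×195.4 + 0.1435×396.2 + 0.1972×353.2 + 0.0981×276.0 + 0.1333×21.8 = 195.3351 per 1000.
The Lowland District: 0.2583×30.3 + 0.1694×211.3 + 0.1435×406.3 + 0.1972×508.7 + 0.0981×393.5 + 0.1333×31.9 = 245.1443 per 1000.
Ratio = 195.3351 ÷ 245.1443 = 0.79682.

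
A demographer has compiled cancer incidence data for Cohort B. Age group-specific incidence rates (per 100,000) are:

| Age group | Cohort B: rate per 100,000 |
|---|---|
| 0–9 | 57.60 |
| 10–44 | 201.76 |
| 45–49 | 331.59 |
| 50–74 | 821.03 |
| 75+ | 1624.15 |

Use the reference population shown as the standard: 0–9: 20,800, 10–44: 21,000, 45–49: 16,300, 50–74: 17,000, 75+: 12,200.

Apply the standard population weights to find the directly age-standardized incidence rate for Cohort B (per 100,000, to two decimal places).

Standard total = 87,300; weights = 0.2383, 0.2405, 0.1867, 0.1947, 0.1397.
Standardized rate: 0.2383×57.60 + 0.2405×201.76 + 0.1867×331.59 + 0.1947×821.03 + 0.1397×1624.15 = 511.0206 per 100,000.

511.02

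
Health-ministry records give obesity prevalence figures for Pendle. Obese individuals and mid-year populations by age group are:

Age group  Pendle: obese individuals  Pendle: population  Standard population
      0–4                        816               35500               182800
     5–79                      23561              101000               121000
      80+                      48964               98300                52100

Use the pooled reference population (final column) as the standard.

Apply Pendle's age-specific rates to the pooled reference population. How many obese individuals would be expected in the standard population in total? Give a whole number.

58380

Age-specific rates per 1000 for Pendle: 22.986, 233.277, 498.108.
Expected obese individuals = Σ (standard pop × age-specific rate ÷ 1000)
= 182800×22.986/1000 + 121000×233.277/1000 + 52100×498.108/1000
= 4201.83 + 28226.54 + 25951.42 = 58379.79.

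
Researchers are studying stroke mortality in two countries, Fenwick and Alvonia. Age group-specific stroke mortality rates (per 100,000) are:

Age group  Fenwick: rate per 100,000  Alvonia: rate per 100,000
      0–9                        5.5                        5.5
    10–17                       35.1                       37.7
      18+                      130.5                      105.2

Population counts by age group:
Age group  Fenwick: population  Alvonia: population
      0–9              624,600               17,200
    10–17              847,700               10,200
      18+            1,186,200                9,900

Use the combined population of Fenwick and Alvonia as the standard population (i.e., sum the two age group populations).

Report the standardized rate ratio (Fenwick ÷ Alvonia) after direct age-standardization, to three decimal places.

Combined standard total = 2,695,800; weights = 0.2381, 0.3182, 0.4437.
Fenwick: 0.2381×5.5 + 0.3182×35.1 + 0.4437×130.5 = 70.3811 per 100,000.
Alvonia: 0.2381×5.5 + 0.3182×37.7 + 0.4437×105.2 = 59.9831 per 100,000.
Ratio = 70.3811 ÷ 59.9831 = 1.17335.

1.173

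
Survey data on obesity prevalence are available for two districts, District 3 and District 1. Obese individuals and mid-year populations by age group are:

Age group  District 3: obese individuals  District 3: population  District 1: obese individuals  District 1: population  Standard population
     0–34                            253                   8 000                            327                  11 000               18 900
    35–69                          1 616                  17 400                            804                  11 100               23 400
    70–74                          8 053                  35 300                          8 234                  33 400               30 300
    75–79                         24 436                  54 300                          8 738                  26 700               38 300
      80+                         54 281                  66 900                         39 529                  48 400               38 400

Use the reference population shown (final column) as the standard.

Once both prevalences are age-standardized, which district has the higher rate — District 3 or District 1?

Age-specific rates per 1 000 for District 3: 31.625, 92.874, 228.130, 450.018, 811.375.
For District 1: 29.727, 72.432, 246.527, 327.266, 816.715.
Standard total = 149 300; weights = 0.1266, 0.1567, 0.2029, 0.2565, 0.2572.
District 3: 0.1266×31.625 + 0.1567×92.874 + 0.2029×228.130 + 0.2565×450.018 + 0.2572×811.375 = 388.9874 per 1 000.
District 1: 0.1266×29.727 + 0.1567×72.432 + 0.2029×246.527 + 0.2565×327.266 + 0.2572×816.715 = 359.1605 per 1 000.

District 3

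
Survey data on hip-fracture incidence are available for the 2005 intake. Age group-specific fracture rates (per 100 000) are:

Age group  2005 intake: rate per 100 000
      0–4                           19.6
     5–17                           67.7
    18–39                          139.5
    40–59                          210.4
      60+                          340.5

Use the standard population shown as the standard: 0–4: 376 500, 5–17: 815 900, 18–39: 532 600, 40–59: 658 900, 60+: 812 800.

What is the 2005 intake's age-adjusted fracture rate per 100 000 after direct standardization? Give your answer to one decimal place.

172.8

Standard total = 3 196 700; weights = 0.1178, 0.2552, 0.1666, 0.2061, 0.2543.
Standardized rate: 0.1178×19.6 + 0.2552×67.7 + 0.1666×139.5 + 0.2061×210.4 + 0.2543×340.5 = 172.7733 per 100 000.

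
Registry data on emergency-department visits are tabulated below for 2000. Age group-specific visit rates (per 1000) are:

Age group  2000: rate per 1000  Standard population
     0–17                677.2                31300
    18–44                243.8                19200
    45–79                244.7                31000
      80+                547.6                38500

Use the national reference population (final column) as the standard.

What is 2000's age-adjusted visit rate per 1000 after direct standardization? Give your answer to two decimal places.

454.55

Standard total = 120000; weights = 0.2608, 0.1600, 0.2583, 0.3208.
Standardized rate: 0.2608×677.2 + 0.1600×243.8 + 0.2583×244.7 + 0.3208×547.6 = 454.5468 per 1000.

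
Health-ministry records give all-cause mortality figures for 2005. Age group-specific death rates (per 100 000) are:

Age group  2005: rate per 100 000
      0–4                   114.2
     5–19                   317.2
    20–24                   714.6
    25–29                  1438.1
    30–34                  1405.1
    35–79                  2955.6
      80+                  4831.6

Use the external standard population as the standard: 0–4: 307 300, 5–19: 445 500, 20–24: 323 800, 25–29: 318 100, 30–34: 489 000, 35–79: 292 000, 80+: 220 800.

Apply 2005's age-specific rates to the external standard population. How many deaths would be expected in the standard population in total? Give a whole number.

34822

Expected deaths = Σ (standard pop × age-specific rate ÷ 100 000)
= 307 300×114.2/100 000 + 445 500×317.2/100 000 + 323 800×714.6/100 000 + 318 100×1438.1/100 000 + 489 000×1405.1/100 000 + 292 000×2955.6/100 000 + 220 800×4831.6/100 000
= 350.94 + 1413.13 + 2313.87 + 4574.60 + 6870.94 + 8630.35 + 10668.17 = 34822.00.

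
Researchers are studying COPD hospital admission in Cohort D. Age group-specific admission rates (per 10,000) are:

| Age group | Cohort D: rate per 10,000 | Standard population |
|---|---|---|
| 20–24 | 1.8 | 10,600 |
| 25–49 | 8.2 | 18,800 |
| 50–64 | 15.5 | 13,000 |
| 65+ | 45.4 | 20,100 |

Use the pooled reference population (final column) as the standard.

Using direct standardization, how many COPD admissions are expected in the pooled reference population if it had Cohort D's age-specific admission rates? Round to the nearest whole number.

129

Expected COPD admissions = Σ (standard pop × age-specific rate ÷ 10,000)
= 10,600×1.8/10,000 + 18,800×8.2/10,000 + 13,000×15.5/10,000 + 20,100×45.4/10,000
= 1.91 + 15.42 + 20.15 + 91.25 = 128.73.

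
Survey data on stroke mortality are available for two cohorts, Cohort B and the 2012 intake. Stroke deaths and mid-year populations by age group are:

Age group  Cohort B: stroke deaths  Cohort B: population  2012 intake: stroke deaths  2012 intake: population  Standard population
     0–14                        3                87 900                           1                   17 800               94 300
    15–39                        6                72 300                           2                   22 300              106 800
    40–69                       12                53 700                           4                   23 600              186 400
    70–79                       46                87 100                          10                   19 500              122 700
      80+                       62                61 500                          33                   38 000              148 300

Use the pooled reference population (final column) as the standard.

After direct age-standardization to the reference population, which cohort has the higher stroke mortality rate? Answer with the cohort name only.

Cohort B

Age-specific rates per 100 000 for Cohort B: 3.41, 8.30, 22.35, 52.81, 100.81.
For the 2012 intake: 5.62, 8.97, 16.95, 51.28, 86.84.
Standard total = 658 500; weights = 0.1432, 0.1622, 0.2831, 0.1863, 0.2252.
Cohort B: 0.1432×3.41 + 0.1622×8.30 + 0.2831×22.35 + 0.1863×52.81 + 0.2252×100.81 = 40.7050 per 100 000.
The 2012 intake: 0.1432×5.62 + 0.1622×8.97 + 0.2831×16.95 + 0.1863×51.28 + 0.2252×86.84 = 36.1700 per 100 000.
The crude rates (35.59 vs 41.25) would put the 2012 intake higher, but that reflects its age composition; once standardized to a common age structure, Cohort B has the higher underlying rate.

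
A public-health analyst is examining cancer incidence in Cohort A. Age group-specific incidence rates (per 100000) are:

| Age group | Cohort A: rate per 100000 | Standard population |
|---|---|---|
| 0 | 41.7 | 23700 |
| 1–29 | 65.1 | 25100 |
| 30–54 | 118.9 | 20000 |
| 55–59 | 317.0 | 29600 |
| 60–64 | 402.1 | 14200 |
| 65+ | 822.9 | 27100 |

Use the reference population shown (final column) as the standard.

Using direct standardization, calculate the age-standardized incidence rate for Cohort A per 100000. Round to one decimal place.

303.5

Standard total = 139700; weights = 0.1696, 0.1797, 0.1432, 0.2119, 0.1016, 0.1940.
Standardized rate: 0.1696×41.7 + 0.1797×65.1 + 0.1432×118.9 + 0.2119×317.0 + 0.1016×402.1 + 0.1940×822.9 = 303.4639 per 100000.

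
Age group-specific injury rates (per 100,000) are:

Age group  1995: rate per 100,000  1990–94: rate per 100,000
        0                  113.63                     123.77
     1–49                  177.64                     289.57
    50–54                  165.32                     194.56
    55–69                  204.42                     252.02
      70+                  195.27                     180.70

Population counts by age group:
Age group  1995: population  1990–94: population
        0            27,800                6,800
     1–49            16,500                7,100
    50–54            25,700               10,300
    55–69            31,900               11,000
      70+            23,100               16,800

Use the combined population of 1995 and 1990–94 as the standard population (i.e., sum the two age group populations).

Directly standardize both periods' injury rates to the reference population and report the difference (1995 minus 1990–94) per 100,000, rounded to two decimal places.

-31.11

Combined standard total = 177,000; weights = 0.1955, 0.1333, 0.2034, 0.2424, 0.2254.
1995: 0.1955×113.63 + 0.1333×177.64 + 0.2034×165.32 + 0.2424×204.42 + 0.2254×195.27 = 173.0865 per 100,000.
1990–94: 0.1955×123.77 + 0.1333×289.57 + 0.2034×194.56 + 0.2424×252.02 + 0.2254×180.70 = 204.1923 per 100,000.
Difference = 173.0865 − 204.1923 = -31.1058.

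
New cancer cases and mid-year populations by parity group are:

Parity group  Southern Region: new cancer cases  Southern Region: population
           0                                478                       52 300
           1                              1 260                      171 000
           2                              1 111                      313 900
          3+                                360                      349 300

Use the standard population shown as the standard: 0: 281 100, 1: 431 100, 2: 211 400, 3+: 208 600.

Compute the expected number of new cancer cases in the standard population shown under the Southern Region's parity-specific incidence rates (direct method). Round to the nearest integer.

6709

Parity-specific rates per 100 000 for the Southern Region: 913.96, 736.84, 353.93, 103.06.
Expected new cancer cases = Σ (standard pop × parity-specific rate ÷ 100 000)
= 281 100×913.96/100 000 + 431 100×736.84/100 000 + 211 400×353.93/100 000 + 208 600×103.06/100 000
= 2569.14 + 3176.53 + 748.22 + 214.99 = 6708.87.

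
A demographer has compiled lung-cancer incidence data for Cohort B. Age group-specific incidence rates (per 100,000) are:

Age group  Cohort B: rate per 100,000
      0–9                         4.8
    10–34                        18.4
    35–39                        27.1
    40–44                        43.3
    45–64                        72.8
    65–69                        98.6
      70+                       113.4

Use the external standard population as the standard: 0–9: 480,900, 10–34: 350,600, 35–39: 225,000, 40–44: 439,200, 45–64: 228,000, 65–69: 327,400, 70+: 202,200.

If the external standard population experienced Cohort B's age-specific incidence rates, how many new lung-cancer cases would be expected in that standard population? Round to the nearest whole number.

1057

Expected new lung-cancer cases = Σ (standard pop × age-specific rate ÷ 100,000)
= 480,900×4.8/100,000 + 350,600×18.4/100,000 + 225,000×27.1/100,000 + 439,200×43.3/100,000 + 228,000×72.8/100,000 + 327,400×98.6/100,000 + 202,200×113.4/100,000
= 23.08 + 64.51 + 60.98 + 190.17 + 165.98 + 322.82 + 229.29 = 1056.84.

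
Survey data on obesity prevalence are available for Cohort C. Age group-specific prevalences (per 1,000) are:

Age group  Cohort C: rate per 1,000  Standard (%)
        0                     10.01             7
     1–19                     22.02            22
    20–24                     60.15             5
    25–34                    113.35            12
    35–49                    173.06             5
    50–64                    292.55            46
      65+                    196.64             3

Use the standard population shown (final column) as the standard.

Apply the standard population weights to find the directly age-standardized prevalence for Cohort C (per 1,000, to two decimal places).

171.28

Standard weights: 0.07, 0.22, 0.05, 0.12, 0.05, 0.46, 0.03.
Standardized rate: 0.0700×10.01 + 0.2200×22.02 + 0.0500×60.15 + 0.1200×113.35 + 0.0500×173.06 + 0.4600×292.55 + 0.0300×196.64 = 171.2798 per 1,000.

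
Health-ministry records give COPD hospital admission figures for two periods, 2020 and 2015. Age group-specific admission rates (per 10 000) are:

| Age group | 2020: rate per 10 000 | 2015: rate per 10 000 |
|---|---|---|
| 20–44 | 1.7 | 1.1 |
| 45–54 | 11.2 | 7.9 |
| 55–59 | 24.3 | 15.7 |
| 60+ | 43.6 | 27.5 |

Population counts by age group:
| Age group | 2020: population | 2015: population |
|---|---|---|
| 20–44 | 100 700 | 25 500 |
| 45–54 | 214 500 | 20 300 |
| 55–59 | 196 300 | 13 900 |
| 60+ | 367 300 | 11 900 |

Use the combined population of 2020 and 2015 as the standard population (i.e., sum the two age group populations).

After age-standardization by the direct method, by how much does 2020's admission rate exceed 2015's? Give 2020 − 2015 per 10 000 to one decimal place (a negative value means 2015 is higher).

Combined standard total = 950 400; weights = 0.1328, 0.2471, 0.2212, 0.3990.
2020: 0.1328×1.7 + 0.2471×11.2 + 0.2212×24.3 + 0.3990×43.6 = 25.7631 per 10 000.
2015: 0.1328×1.1 + 0.2471×7.9 + 0.2212×15.7 + 0.3990×27.5 = 16.5424 per 10 000.
Difference = 25.7631 − 16.5424 = 9.2207.

9.2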